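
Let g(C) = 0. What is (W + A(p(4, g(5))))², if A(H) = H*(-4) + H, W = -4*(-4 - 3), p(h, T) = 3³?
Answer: 2809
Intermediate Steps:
p(h, T) = 27
W = 28 (W = -4*(-7) = -1*(-28) = 28)
A(H) = -3*H (A(H) = -4*H + H = -3*H)
(W + A(p(4, g(5))))² = (28 - 3*27)² = (28 - 81)² = (-53)² = 2809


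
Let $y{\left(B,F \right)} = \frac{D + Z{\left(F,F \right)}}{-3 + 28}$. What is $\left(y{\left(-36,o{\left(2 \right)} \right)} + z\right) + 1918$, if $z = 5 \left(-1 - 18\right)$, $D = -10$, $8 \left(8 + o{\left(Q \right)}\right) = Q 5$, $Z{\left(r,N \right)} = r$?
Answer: $\frac{182233}{100} \approx 1822.3$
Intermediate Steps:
$o{\left(Q \right)} = -8 + \frac{5 Q}{8}$ ($o{\left(Q \right)} = -8 + \frac{Q 5}{8} = -8 + \frac{5 Q}{8}$)
$y{\left(B,F \right)} = - \frac{2}{5} + \frac{F}{25}$ ($y{\left(B,F \right)} = \frac{-10 + F}{-3 + 28} = \frac{-10 + F}{25} = \left(-10 + F\right) \frac{1}{25} = - \frac{2}{5} + \frac{F}{25}$)
$z = -95$ ($z = 5 \left(-19\right) = -95$)
$\left(y{\left(-36,o{\left(2 \right)} \right)} + z\right) + 1918 = \left(\left(- \frac{2}{5} + \frac{-8 + \frac{5}{8} \cdot 2}{25}\right) - 95\right) + 1918 = \left(\left(- \frac{2}{5} + \frac{-8 + \frac{5}{4}}{25}\right) - 95\right) + 1918 = \left(\left(- \frac{2}{5} + \frac{1}{25} \left(- \frac{27}{4}\right)\right) - 95\right) + 1918 = \left(\left(- \frac{2}{5} - \frac{27}{100}\right) - 95\right) + 1918 = \left(- \frac{67}{100} - 95\right) + 1918 = - \frac{9567}{100} + 1918 = \frac{182233}{100}$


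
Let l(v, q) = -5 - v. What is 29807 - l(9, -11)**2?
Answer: 29611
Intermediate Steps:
29807 - l(9, -11)**2 = 29807 - (-5 - 1*9)**2 = 29807 - (-5 - 9)**2 = 29807 - 1*(-14)**2 = 29807 - 1*196 = 29807 - 196 = 29611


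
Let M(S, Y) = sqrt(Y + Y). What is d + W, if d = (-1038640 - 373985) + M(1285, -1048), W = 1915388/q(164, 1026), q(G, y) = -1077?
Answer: -1523312513/1077 + 4*I*sqrt(131) ≈ -1.4144e+6 + 45.782*I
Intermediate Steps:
M(S, Y) = sqrt(2)*sqrt(Y) (M(S, Y) = sqrt(2*Y) = sqrt(2)*sqrt(Y))
W = -1915388/1077 (W = 1915388/(-1077) = 1915388*(-1/1077) = -1915388/1077 ≈ -1778.4)
d = -1412625 + 4*I*sqrt(131) (d = (-1038640 - 373985) + sqrt(2)*sqrt(-1048) = -1412625 + sqrt(2)*(2*I*sqrt(262)) = -1412625 + 4*I*sqrt(131) ≈ -1.4126e+6 + 45.782*I)
d + W = (-1412625 + 4*I*sqrt(131)) - 1915388/1077 = -1523312513/1077 + 4*I*sqrt(131)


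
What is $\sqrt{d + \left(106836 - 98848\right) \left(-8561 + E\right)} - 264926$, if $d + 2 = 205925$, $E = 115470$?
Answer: $-264926 + \sqrt{854195015} \approx -2.357 \cdot 10^{5}$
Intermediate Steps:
$d = 205923$ ($d = -2 + 205925 = 205923$)
$\sqrt{d + \left(106836 - 98848\right) \left(-8561 + E\right)} - 264926 = \sqrt{205923 + \left(106836 - 98848\right) \left(-8561 + 115470\right)} - 264926 = \sqrt{205923 + 7988 \cdot 106909} - 264926 = \sqrt{205923 + 853989092} - 264926 = \sqrt{854195015} - 264926 = -264926 + \sqrt{854195015}$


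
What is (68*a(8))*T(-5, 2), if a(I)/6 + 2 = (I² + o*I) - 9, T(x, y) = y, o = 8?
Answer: 95472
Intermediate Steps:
a(I) = -66 + 6*I² + 48*I (a(I) = -12 + 6*((I² + 8*I) - 9) = -12 + 6*(-9 + I² + 8*I) = -12 + (-54 + 6*I² + 48*I) = -66 + 6*I² + 48*I)
(68*a(8))*T(-5, 2) = (68*(-66 + 6*8² + 48*8))*2 = (68*(-66 + 6*64 + 384))*2 = (68*(-66 + 384 + 384))*2 = (68*702)*2 = 47736*2 = 95472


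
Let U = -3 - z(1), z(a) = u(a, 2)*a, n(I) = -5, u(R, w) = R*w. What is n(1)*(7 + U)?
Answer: -10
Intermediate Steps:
z(a) = 2*a**2 (z(a) = (a*2)*a = (2*a)*a = 2*a**2)
U = -5 (U = -3 - 2*1**2 = -3 - 2 = -5)
n(1)*(7 + U) = -5*(7 - 5) = -5*2 = -10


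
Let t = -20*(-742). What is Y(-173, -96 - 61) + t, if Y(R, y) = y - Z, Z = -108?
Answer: 14791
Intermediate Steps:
t = 14840
Y(R, y) = 108 + y (Y(R, y) = y - 1*(-108) = y + 108 = 108 + y)
Y(-173, -96 - 61) + t = (108 + (-96 - 61)) + 14840 = (108 - 157) + 14840 = -49 + 14840 = 14791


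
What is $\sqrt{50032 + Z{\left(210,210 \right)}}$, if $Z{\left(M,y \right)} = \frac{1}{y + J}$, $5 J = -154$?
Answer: $\frac{\sqrt{627601478}}{112} \approx 223.68$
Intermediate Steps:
$J = - \frac{154}{5}$ ($J = \frac{1}{5} \left(-154\right) = - \frac{154}{5} \approx -30.8$)
$Z{\left(M,y \right)} = \frac{1}{- \frac{154}{5} + y}$ ($Z{\left(M,y \right)} = \frac{1}{y - \frac{154}{5}} = \frac{1}{- \frac{154}{5} + y}$)
$\sqrt{50032 + Z{\left(210,210 \right)}} = \sqrt{50032 + \frac{5}{-154 + 5 \cdot 210}} = \sqrt{50032 + \frac{5}{-154 + 1050}} = \sqrt{50032 + \frac{5}{896}} = \sqrt{\frac{44828677}{896}} = \frac{\sqrt{627601478}}{112}$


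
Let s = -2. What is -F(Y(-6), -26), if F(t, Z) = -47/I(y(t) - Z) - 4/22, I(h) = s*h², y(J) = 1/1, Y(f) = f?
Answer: 2399/16038 ≈ 0.14958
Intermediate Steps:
y(J) = 1
I(h) = -2*h²
F(t, Z) = -2/11 + 47/(2*(1 - Z)²) (F(t, Z) = -47*(-1/(2*(1 - Z)²)) - 4/22 = -(-47)/(2*(1 - Z)²) - 4*1/22 = 47/(2*(1 - Z)²) - 2/11 = -2/11 + 47/(2*(1 - Z)²))
-F(Y(-6), -26) = -(-2/11 + 47/(2*(-1 - 26)²)) = -(-2/11 + (47/2)/(-27)²) = -(-2/11 + (47/2)*(1/729)) = -(-2/11 + 47/1458) = -1*(-2399/16038) = 2399/16038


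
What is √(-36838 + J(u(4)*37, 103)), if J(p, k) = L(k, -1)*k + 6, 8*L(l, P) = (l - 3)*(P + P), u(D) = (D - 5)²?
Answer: I*√39407 ≈ 198.51*I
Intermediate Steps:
u(D) = (-5 + D)²
L(l, P) = P*(-3 + l)/4 (L(l, P) = ((l - 3)*(P + P))/8 = ((-3 + l)*(2*P))/8 = (2*P*(-3 + l))/8 = P*(-3 + l)/4)
J(p, k) = 6 + k*(¾ - k/4) (J(p, k) = ((¼)*(-1)*(-3 + k))*k + 6 = (¾ - k/4)*k + 6 = k*(¾ - k/4) + 6 = 6 + k*(¾ - k/4))
√(-36838 + J(u(4)*37, 103)) = √(-36838 + (6 - ¼*103*(-3 + 103))) = √(-36838 + (6 - ¼*103*100)) = √(-36838 + (6 - 2575)) = √(-36838 - 2569) = √(-39407) = I*√39407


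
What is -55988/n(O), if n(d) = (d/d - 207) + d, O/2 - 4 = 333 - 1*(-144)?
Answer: -13997/189 ≈ -74.058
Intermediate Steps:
O = 962 (O = 8 + 2*(333 - 1*(-144)) = 8 + 2*(333 + 144) = 8 + 2*477 = 8 + 954 = 962)
n(d) = -206 + d (n(d) = (1 - 207) + d = -206 + d)
-55988/n(O) = -55988/(-206 + 962) = -55988/756 = -1*13997/189 = -13997/189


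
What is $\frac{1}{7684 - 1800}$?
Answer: $\frac{1}{5884} \approx 0.00016995$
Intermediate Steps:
$\frac{1}{7684 - 1800} = \frac{1}{5884}$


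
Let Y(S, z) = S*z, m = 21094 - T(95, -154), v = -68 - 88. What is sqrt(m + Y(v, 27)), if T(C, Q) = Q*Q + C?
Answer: 13*I*sqrt(41) ≈ 83.241*I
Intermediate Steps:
v = -156
T(C, Q) = C + Q**2 (T(C, Q) = Q**2 + C = C + Q**2)
m = -2717 (m = 21094 - (95 + (-154)**2) = 21094 - (95 + 23716) = 21094 - 1*23811 = 21094 - 23811 = -2717)
sqrt(m + Y(v, 27)) = sqrt(-2717 - 156*27) = sqrt(-2717 - 4212) = sqrt(-6929) = 13*I*sqrt(41)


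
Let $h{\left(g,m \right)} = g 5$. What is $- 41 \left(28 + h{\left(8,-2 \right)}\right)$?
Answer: $-2788$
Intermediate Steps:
$h{\left(g,m \right)} = 5 g$
$- 41 \left(28 + h{\left(8,-2 \right)}\right) = - 41 \left(28 + 5 \cdot 8\right) = - 41 \left(28 + 40\right) = \left(-41\right) 68 = -2788$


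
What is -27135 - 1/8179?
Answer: -221937166/8179 ≈ -27135.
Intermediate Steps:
-27135 - 1/8179 = -221937166/8179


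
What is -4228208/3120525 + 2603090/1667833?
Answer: 1071062588986/5204514572325 ≈ 0.20579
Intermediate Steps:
-4228208/3120525 + 2603090/1667833 = 1071062588986/5204514572325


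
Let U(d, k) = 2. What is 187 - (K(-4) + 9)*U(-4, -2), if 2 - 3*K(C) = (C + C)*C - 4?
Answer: 559/3 ≈ 186.33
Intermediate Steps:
K(C) = 2 - 2*C²/3 (K(C) = ⅔ - ((C + C)*C - 4)/3 = ⅔ - ((2*C)*C - 4)/3 = ⅔ - (2*C² - 4)/3 = ⅔ - (-4 + 2*C²)/3 = ⅔ + (4/3 - 2*C²/3) = 2 - 2*C²/3)
187 - (K(-4) + 9)*U(-4, -2) = 187 - ((2 - ⅔*(-4)²) + 9)*2 = 187 - ((2 - ⅔*16) + 9)*2 = 187 - ((2 - 32/3) + 9)*2 = 187 - (-26/3 + 9)*2 = 187 - 2/3 = 187 - 1*⅔ = 187 - ⅔ = 559/3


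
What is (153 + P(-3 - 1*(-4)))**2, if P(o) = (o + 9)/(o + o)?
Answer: 24964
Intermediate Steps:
P(o) = (9 + o)/(2*o) (P(o) = (9 + o)/((2*o)) = (9 + o)*(1/(2*o)) = (9 + o)/(2*o))
(153 + P(-3 - 1*(-4)))**2 = (153 + (9 + (-3 - 1*(-4)))/(2*(-3 - 1*(-4))))**2 = (153 + (9 + (-3 + 4))/(2*(-3 + 4)))**2 = (153 + (1/2)*(9 + 1)/1)**2 = (153 + (1/2)*1*10)**2 = (153 + 5)**2 = 158**2 = 24964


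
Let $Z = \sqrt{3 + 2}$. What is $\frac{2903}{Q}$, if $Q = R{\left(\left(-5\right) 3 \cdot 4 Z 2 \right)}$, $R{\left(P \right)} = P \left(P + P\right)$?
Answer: $\frac{2903}{144000} \approx 0.02016$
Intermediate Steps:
$Z = \sqrt{5} \approx 2.2361$
$R{\left(P \right)} = 2 P^{2}$ ($R{\left(P \right)} = P 2 P = 2 P^{2}$)
$Q = 144000$ ($Q = 2 \left(\left(-5\right) 3 \cdot 4 \sqrt{5} \cdot 2\right)^{2} = 2 \left(\left(-15\right) 4 \sqrt{5} \cdot 2\right)^{2} = 2 \left(- 60 \sqrt{5} \cdot 2\right)^{2} = 2 \left(- 120 \sqrt{5}\right)^{2} = 2 \cdot 72000 = 144000$)
$\frac{2903}{Q} = \frac{2903}{144000}$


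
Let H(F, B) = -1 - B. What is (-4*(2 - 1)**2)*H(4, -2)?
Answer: -4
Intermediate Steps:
(-4*(2 - 1)**2)*H(4, -2) = (-4*(2 - 1)**2)*(-1 - 1*(-2)) = (-4*1**2)*(-1 + 2) = -4*1*1 = -4*1 = -4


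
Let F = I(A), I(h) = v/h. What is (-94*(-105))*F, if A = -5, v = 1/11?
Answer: -1974/11 ≈ -179.45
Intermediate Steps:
v = 1/11 ≈ 0.090909
I(h) = 1/(11*h)
F = -1/55 (F = (1/11)/(-5) = (1/11)*(-1/5) = -1/55 ≈ -0.018182)
(-94*(-105))*F = -94*(-105)*(-1/55) = 9870*(-1/55) = -1974/11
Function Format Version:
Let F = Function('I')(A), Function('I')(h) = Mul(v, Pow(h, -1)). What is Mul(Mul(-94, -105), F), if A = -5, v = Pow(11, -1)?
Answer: Rational(-1974, 11) ≈ -179.45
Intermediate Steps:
v = Rational(1, 11) ≈ 0.090909
Function('I')(h) = Mul(Rational(1, 11), Pow(h, -1))
F = Rational(-1, 55) (F = Mul(Rational(1, 11), Pow(-5, -1)) = Mul(Rational(1, 11), Rational(-1, 5)) = Rational(-1, 55) ≈ -0.018182)
Mul(Mul(-94, -105), F) = Mul(Mul(-94, -105), Rational(-1, 55)) = Mul(9870, Rational(-1, 55)) = Rational(-1974, 11)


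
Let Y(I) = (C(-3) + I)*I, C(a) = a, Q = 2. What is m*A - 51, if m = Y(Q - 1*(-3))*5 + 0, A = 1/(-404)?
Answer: -10327/202 ≈ -51.124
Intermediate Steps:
Y(I) = I*(-3 + I) (Y(I) = (-3 + I)*I = I*(-3 + I))
A = -1/404 ≈ -0.0024752
m = 50 (m = ((2 - 1*(-3))*(-3 + (2 - 1*(-3))))*5 + 0 = ((2 + 3)*(-3 + (2 + 3)))*5 + 0 = (5*(-3 + 5))*5 + 0 = (5*2)*5 + 0 = 10*5 + 0 = 50 + 0 = 50)
m*A - 51 = 50*(-1/404) - 51 = -25/202 - 51 = -10327/202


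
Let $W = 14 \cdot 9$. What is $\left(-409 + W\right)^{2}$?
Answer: $80089$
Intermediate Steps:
$W = 126$
$\left(-409 + W\right)^{2} = \left(-409 + 126\right)^{2} = \left(-283\right)^{2} = 80089$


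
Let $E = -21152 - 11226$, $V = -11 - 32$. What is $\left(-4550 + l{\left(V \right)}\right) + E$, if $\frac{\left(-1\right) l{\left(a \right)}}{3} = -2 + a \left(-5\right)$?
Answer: $-37567$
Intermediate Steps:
$V = -43$ ($V = -11 - 32 = -43$)
$E = -32378$ ($E = -21152 - 11226 = -32378$)
$l{\left(a \right)} = 6 + 15 a$ ($l{\left(a \right)} = - 3 \left(-2 + a \left(-5\right)\right) = - 3 \left(-2 - 5 a\right) = 6 + 15 a$)
$\left(-4550 + l{\left(V \right)}\right) + E = \left(-4550 + \left(6 + 15 \left(-43\right)\right)\right) - 32378 = \left(-4550 + \left(6 - 645\right)\right) - 32378 = \left(-4550 - 639\right) - 32378 = -5189 - 32378 = -37567$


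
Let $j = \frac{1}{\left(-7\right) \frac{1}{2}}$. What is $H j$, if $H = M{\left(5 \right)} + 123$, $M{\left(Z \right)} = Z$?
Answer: $- \frac{256}{7} \approx -36.571$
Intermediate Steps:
$j = - \frac{2}{7}$ ($j = \frac{1}{\left(-7\right) \frac{1}{2}} = \frac{1}{- \frac{7}{2}} = - \frac{2}{7} \approx -0.28571$)
$H = 128$ ($H = 5 + 123 = 128$)
$H j = 128 \left(- \frac{2}{7}\right) = - \frac{256}{7}$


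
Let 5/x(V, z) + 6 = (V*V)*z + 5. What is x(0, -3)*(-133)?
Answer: 665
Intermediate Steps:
x(V, z) = 5/(-1 + z*V²) (x(V, z) = 5/(-6 + ((V*V)*z + 5)) = 5/(-6 + (V²*z + 5)) = 5/(-6 + (z*V² + 5)) = 5/(-6 + (5 + z*V²)) = 5/(-1 + z*V²))
x(0, -3)*(-133) = (5/(-1 - 3*0²))*(-133) = (5/(-1 - 3*0))*(-133) = (5/(-1 + 0))*(-133) = (5/(-1))*(-133) = (5*(-1))*(-133) = -5*(-133) = 665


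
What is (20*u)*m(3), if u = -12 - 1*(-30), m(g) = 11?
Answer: 3960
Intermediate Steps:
u = 18 (u = -12 + 30 = 18)
(20*u)*m(3) = (20*18)*11 = 360*11 = 3960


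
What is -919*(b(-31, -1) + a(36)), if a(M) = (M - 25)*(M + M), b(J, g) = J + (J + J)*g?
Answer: -756337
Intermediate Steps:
b(J, g) = J + 2*J*g (b(J, g) = J + (2*J)*g = J + 2*J*g)
a(M) = 2*M*(-25 + M) (a(M) = (-25 + M)*(2*M) = 2*M*(-25 + M))
-919*(b(-31, -1) + a(36)) = -919*(-31*(1 + 2*(-1)) + 2*36*(-25 + 36)) = -919*(-31*(1 - 2) + 2*36*11) = -919*(-31*(-1) + 792) = -919*(31 + 792) = -919*823 = -756337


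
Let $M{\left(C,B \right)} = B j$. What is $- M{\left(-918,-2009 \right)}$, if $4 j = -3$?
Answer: $- \frac{6027}{4} \approx -1506.8$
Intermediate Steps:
$j = - \frac{3}{4}$ ($j = \frac{1}{4} \left(-3\right) = - \frac{3}{4} \approx -0.75$)
$M{\left(C,B \right)} = - \frac{3 B}{4}$ ($M{\left(C,B \right)} = B \left(- \frac{3}{4}\right) = - \frac{3 B}{4}$)
$- M{\left(-918,-2009 \right)} = - \frac{\left(-3\right) \left(-2009\right)}{4} = \left(-1\right) \frac{6027}{4} = - \frac{6027}{4}$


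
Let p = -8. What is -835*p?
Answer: 6680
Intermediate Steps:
-835*p = -835*(-8) = 6680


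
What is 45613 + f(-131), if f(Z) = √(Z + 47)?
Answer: 45613 + 2*I*√21 ≈ 45613.0 + 9.1651*I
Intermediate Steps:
f(Z) = √(47 + Z)
45613 + f(-131) = 45613 + √(47 - 131) = 45613 + √(-84) = 45613 + 2*I*√21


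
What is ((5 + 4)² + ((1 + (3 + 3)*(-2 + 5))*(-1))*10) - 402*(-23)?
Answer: 9137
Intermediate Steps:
((5 + 4)² + ((1 + (3 + 3)*(-2 + 5))*(-1))*10) - 402*(-23) = (9² + ((1 + 6*3)*(-1))*10) + 9246 = (81 + ((1 + 18)*(-1))*10) + 9246 = (81 + (19*(-1))*10) + 9246 = (81 - 19*10) + 9246 = (81 - 190) + 9246 = -109 + 9246 = 9137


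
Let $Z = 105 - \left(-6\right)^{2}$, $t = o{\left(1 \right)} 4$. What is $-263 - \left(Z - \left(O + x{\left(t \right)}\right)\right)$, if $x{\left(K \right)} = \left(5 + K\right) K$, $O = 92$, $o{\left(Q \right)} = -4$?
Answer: $-64$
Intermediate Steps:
$t = -16$ ($t = \left(-4\right) 4 = -16$)
$x{\left(K \right)} = K \left(5 + K\right)$
$Z = 69$ ($Z = 105 - 36 = 69$)
$-263 - \left(Z - \left(O + x{\left(t \right)}\right)\right) = -263 - \left(69 - \left(92 - 16 \left(5 - 16\right)\right)\right) = -263 - \left(69 - \left(92 - -176\right)\right) = -263 - \left(69 - \left(92 + 176\right)\right) = -263 - \left(69 - 268\right) = -263 - -199 = -263 + 199 = -64$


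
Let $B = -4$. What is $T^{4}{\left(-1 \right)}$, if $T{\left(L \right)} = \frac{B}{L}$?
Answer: $256$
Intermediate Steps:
$T{\left(L \right)} = - \frac{4}{L}$
$T^{4}{\left(-1 \right)} = \left(- \frac{4}{-1}\right)^{4} = \left(\left(-4\right) \left(-1\right)\right)^{4} = 4^{4} = 256$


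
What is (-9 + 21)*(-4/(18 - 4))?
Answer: -24/7 ≈ -3.4286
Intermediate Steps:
(-9 + 21)*(-4/(18 - 4)) = 12*(-4/14) = 12*(-4*1/14) = 12*(-2/7) = -24/7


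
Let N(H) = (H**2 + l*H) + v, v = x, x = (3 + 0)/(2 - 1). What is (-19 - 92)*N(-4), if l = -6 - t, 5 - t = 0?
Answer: -6993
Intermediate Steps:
t = 5 (t = 5 - 1*0 = 5 + 0 = 5)
l = -11 (l = -6 - 1*5 = -6 - 5 = -11)
x = 3 (x = 3/1 = 3*1 = 3)
v = 3
N(H) = 3 + H**2 - 11*H (N(H) = (H**2 - 11*H) + 3 = 3 + H**2 - 11*H)
(-19 - 92)*N(-4) = (-19 - 92)*(3 + (-4)**2 - 11*(-4)) = -111*(3 + 16 + 44) = -111*63 = -6993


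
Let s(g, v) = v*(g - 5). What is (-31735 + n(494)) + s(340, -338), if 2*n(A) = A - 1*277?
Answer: -289713/2 ≈ -1.4486e+5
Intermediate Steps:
s(g, v) = v*(-5 + g)
n(A) = -277/2 + A/2 (n(A) = (A - 1*277)/2 = (A - 277)/2 = (-277 + A)/2 = -277/2 + A/2)
(-31735 + n(494)) + s(340, -338) = (-31735 + (-277/2 + (½)*494)) - 338*(-5 + 340) = (-31735 + (-277/2 + 247)) - 338*335 = (-31735 + 217/2) - 113230 = -63253/2 - 113230 = -289713/2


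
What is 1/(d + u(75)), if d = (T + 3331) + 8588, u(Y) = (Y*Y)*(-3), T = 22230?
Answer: 1/17274 ≈ 5.7890e-5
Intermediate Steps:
u(Y) = -3*Y² (u(Y) = Y²*(-3) = -3*Y²)
d = 34149 (d = (22230 + 3331) + 8588 = 25561 + 8588 = 34149)
1/(d + u(75)) = 1/(34149 - 3*75²) = 1/(34149 - 3*5625) = 1/(34149 - 16875) = 1/17274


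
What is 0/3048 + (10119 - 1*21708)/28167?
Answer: -3863/9389 ≈ -0.41144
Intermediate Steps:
0/3048 + (10119 - 1*21708)/28167 = 0*(1/3048) + (10119 - 21708)*(1/28167) = 0 - 11589*1/28167 = 0 - 3863/9389 = -3863/9389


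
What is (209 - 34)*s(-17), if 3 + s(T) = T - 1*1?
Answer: -3675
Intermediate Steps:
s(T) = -4 + T (s(T) = -3 + (T - 1*1) = -3 + (T - 1) = -3 + (-1 + T) = -4 + T)
(209 - 34)*s(-17) = (209 - 34)*(-4 - 17) = 175*(-21) = -3675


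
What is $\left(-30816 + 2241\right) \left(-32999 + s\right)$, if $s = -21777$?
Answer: $1565224200$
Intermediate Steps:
$\left(-30816 + 2241\right) \left(-32999 + s\right) = \left(-30816 + 2241\right) \left(-32999 - 21777\right) = \left(-28575\right) \left(-54776\right) = 1565224200$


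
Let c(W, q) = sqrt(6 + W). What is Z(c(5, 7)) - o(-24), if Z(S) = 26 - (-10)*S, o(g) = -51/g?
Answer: 191/8 + 10*sqrt(11) ≈ 57.041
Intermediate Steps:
Z(S) = 26 + 10*S
Z(c(5, 7)) - o(-24) = (26 + 10*sqrt(6 + 5)) - (-51)/(-24) = (26 + 10*sqrt(11)) - (-51)*(-1)/24 = (26 + 10*sqrt(11)) - 1*17/8 = (26 + 10*sqrt(11)) - 17/8 = 191/8 + 10*sqrt(11)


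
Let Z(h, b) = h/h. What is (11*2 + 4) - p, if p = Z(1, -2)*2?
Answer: 24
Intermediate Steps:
Z(h, b) = 1
p = 2 (p = 1*2 = 2)
(11*2 + 4) - p = (11*2 + 4) - 1*2 = (22 + 4) - 2 = 26 - 2 = 24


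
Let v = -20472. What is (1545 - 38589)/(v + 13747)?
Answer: 37044/6725 ≈ 5.5084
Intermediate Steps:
(1545 - 38589)/(v + 13747) = (1545 - 38589)/(-20472 + 13747) = -37044/(-6725) = -37044*(-1/6725) = 37044/6725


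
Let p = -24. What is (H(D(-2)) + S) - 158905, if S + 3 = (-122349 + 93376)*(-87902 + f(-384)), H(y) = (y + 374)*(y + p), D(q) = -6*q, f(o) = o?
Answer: 2557746738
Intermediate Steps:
H(y) = (-24 + y)*(374 + y) (H(y) = (y + 374)*(y - 24) = (374 + y)*(-24 + y) = (-24 + y)*(374 + y))
S = 2557910275 (S = -3 + (-122349 + 93376)*(-87902 - 384) = -3 - 28973*(-88286) = -3 + 2557910278 = 2557910275)
(H(D(-2)) + S) - 158905 = ((-8976 + (-6*(-2))**2 + 350*(-6*(-2))) + 2557910275) - 158905 = ((-8976 + 12**2 + 350*12) + 2557910275) - 158905 = ((-8976 + 144 + 4200) + 2557910275) - 158905 = (-4632 + 2557910275) - 158905 = 2557905643 - 158905 = 2557746738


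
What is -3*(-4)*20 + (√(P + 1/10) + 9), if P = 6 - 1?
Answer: 249 + √510/10 ≈ 251.26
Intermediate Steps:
P = 5
-3*(-4)*20 + (√(P + 1/10) + 9) = -3*(-4)*20 + (√(5 + 1/10) + 9) = 12*20 + (√(5 + ⅒) + 9) = 240 + (√(51/10) + 9) = 240 + (√510/10 + 9) = 240 + (9 + √510/10) = 249 + √510/10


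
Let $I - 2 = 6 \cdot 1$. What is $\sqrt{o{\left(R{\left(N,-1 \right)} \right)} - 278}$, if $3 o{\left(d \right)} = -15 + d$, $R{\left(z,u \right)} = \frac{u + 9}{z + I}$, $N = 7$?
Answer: $\frac{i \sqrt{63635}}{15} \approx 16.817 i$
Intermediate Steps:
$I = 8$ ($I = 2 + 6 \cdot 1 = 2 + 6 = 8$)
$R{\left(z,u \right)} = \frac{9 + u}{8 + z}$ ($R{\left(z,u \right)} = \frac{u + 9}{z + 8} = \frac{9 + u}{8 + z}$)
$o{\left(d \right)} = -5 + \frac{d}{3}$ ($o{\left(d \right)} = \frac{-15 + d}{3} = -5 + \frac{d}{3}$)
$\sqrt{o{\left(R{\left(N,-1 \right)} \right)} - 278} = \sqrt{\left(-5 + \frac{\frac{1}{8 + 7} \left(9 - 1\right)}{3}\right) - 278} = \sqrt{\left(-5 + \frac{\frac{1}{15} \cdot 8}{3}\right) - 278} = \sqrt{\left(-5 + \frac{1}{3} \cdot \frac{8}{15}\right) - 278} = \sqrt{\left(-5 + \frac{8}{45}\right) - 278} = \sqrt{- \frac{217}{45} - 278} = \sqrt{- \frac{12727}{45}} = \frac{i \sqrt{63635}}{15}$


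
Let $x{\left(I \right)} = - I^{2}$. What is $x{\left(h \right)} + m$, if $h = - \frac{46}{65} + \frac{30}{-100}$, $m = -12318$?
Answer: $- \frac{208191361}{16900} \approx -12319.0$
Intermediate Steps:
$h = - \frac{131}{130}$ ($h = \left(-46\right) \frac{1}{65} + 30 \left(- \frac{1}{100}\right) = - \frac{46}{65} - \frac{3}{10} = - \frac{131}{130} \approx -1.0077$)
$x{\left(h \right)} + m = - \left(- \frac{131}{130}\right)^{2} - 12318 = \left(-1\right) \frac{17161}{16900} - 12318 = - \frac{17161}{16900} - 12318 = - \frac{208191361}{16900}$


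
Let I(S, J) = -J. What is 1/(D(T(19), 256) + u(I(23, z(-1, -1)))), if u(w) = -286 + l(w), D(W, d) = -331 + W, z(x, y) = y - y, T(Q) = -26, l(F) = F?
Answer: -1/643 ≈ -0.0015552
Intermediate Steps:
z(x, y) = 0
u(w) = -286 + w
1/(D(T(19), 256) + u(I(23, z(-1, -1)))) = 1/((-331 - 26) + (-286 - 1*0)) = 1/(-357 + (-286 + 0)) = 1/(-357 - 286) = 1/(-643) = -1/643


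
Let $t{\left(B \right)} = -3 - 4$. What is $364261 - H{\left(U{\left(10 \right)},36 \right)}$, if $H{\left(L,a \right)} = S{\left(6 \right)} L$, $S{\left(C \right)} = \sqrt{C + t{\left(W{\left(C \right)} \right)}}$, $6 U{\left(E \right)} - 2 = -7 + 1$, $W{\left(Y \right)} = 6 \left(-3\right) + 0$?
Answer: $364261 + \frac{2 i}{3} \approx 3.6426 \cdot 10^{5} + 0.66667 i$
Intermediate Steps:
$W{\left(Y \right)} = -18$ ($W{\left(Y \right)} = -18 + 0 = -18$)
$t{\left(B \right)} = -7$ ($t{\left(B \right)} = -3 - 4 = -7$)
$U{\left(E \right)} = - \frac{2}{3}$ ($U{\left(E \right)} = \frac{1}{3} + \frac{-7 + 1}{6} = \frac{1}{3} + \frac{1}{6} \left(-6\right) = \frac{1}{3} - 1 = - \frac{2}{3}$)
$S{\left(C \right)} = \sqrt{-7 + C}$ ($S{\left(C \right)} = \sqrt{C - 7} = \sqrt{-7 + C}$)
$H{\left(L,a \right)} = i L$ ($H{\left(L,a \right)} = \sqrt{-7 + 6} L = \sqrt{-1} L = i L$)
$364261 - H{\left(U{\left(10 \right)},36 \right)} = 364261 - i \left(- \frac{2}{3}\right) = 364261 - - \frac{2 i}{3} = 364261 + \frac{2 i}{3}$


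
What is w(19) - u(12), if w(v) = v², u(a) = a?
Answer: 349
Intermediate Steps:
w(19) - u(12) = 19² - 1*12 = 361 - 12 = 349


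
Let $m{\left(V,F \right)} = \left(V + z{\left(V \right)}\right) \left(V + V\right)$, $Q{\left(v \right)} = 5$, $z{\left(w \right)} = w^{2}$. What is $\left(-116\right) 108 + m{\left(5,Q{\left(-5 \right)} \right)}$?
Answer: $-12228$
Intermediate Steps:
$m{\left(V,F \right)} = 2 V \left(V + V^{2}\right)$ ($m{\left(V,F \right)} = \left(V + V^{2}\right) \left(V + V\right) = \left(V + V^{2}\right) 2 V = 2 V \left(V + V^{2}\right)$)
$\left(-116\right) 108 + m{\left(5,Q{\left(-5 \right)} \right)} = \left(-116\right) 108 + 2 \cdot 5^{2} \left(1 + 5\right) = -12528 + 2 \cdot 25 \cdot 6 = -12528 + 300 = -12228$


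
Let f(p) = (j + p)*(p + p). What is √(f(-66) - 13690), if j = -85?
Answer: √6242 ≈ 79.006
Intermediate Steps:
f(p) = 2*p*(-85 + p) (f(p) = (-85 + p)*(p + p) = (-85 + p)*(2*p) = 2*p*(-85 + p))
√(f(-66) - 13690) = √(2*(-66)*(-85 - 66) - 13690) = √(2*(-66)*(-151) - 13690) = √(19932 - 13690) = √6242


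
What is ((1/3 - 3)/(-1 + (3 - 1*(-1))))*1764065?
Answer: -14112520/9 ≈ -1.5681e+6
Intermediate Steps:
((1/3 - 3)/(-1 + (3 - 1*(-1))))*1764065 = ((1/3 - 3)/(-1 + (3 + 1)))*1764065 = -8/(3*(-1 + 4))*1764065 = -8/3/3*1764065 = -8/3*1/3*1764065 = -8/9*1764065 = -14112520/9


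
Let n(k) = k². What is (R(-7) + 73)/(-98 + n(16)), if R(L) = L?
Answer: 33/79 ≈ 0.41772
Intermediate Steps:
(R(-7) + 73)/(-98 + n(16)) = (-7 + 73)/(-98 + 16²) = 66/(-98 + 256) = 66/158 = 66*(1/158) = 33/79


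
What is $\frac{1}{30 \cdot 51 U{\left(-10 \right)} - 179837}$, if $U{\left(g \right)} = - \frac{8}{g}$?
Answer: $- \frac{1}{178613} \approx -5.5987 \cdot 10^{-6}$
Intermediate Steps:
$\frac{1}{30 \cdot 51 U{\left(-10 \right)} - 179837} = \frac{1}{30 \cdot 51 \left(- \frac{8}{-10}\right) - 179837} = \frac{1}{1530 \left(\left(-8\right) \left(- \frac{1}{10}\right)\right) - 179837} = \frac{1}{1530 \cdot \frac{4}{5} - 179837} = \frac{1}{1224 - 179837} = \frac{1}{-178613} = - \frac{1}{178613}$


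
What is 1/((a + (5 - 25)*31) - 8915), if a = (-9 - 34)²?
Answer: -1/7686 ≈ -0.00013011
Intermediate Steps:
a = 1849 (a = (-43)² = 1849)
1/((a + (5 - 25)*31) - 8915) = 1/((1849 + (5 - 25)*31) - 8915) = 1/((1849 - 20*31) - 8915) = 1/((1849 - 620) - 8915) = 1/(1229 - 8915) = 1/(-7686) = -1/7686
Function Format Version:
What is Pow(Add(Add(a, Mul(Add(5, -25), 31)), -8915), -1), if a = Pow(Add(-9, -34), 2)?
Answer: Rational(-1, 7686) ≈ -0.00013011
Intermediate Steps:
a = 1849 (a = Pow(-43, 2) = 1849)
Pow(Add(Add(a, Mul(Add(5, -25), 31)), -8915), -1) = Pow(Add(Add(1849, Mul(Add(5, -25), 31)), -8915), -1) = Pow(Add(Add(1849, Mul(-20, 31)), -8915), -1) = Pow(Add(Add(1849, -620), -8915), -1) = Pow(Add(1229, -8915), -1) = Pow(-7686, -1) = Rational(-1, 7686)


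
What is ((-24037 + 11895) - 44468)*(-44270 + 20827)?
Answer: 1327108230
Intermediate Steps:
((-24037 + 11895) - 44468)*(-44270 + 20827) = (-12142 - 44468)*(-23443) = -56610*(-23443) = 1327108230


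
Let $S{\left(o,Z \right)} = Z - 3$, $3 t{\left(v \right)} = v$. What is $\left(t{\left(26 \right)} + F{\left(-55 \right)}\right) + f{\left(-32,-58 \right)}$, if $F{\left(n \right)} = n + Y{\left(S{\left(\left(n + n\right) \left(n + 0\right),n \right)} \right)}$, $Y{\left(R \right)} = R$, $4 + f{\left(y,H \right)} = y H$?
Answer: $\frac{5243}{3} \approx 1747.7$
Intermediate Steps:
$t{\left(v \right)} = \frac{v}{3}$
$S{\left(o,Z \right)} = -3 + Z$
$f{\left(y,H \right)} = -4 + H y$ ($f{\left(y,H \right)} = -4 + y H = -4 + H y$)
$F{\left(n \right)} = -3 + 2 n$ ($F{\left(n \right)} = n + \left(-3 + n\right) = -3 + 2 n$)
$\left(t{\left(26 \right)} + F{\left(-55 \right)}\right) + f{\left(-32,-58 \right)} = \left(\frac{1}{3} \cdot 26 + \left(-3 + 2 \left(-55\right)\right)\right) - -1852 = \left(\frac{26}{3} - 113\right) + \left(-4 + 1856\right) = \left(\frac{26}{3} - 113\right) + 1852 = - \frac{313}{3} + 1852 = \frac{5243}{3}$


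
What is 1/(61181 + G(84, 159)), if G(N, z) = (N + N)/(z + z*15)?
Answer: 106/6485193 ≈ 1.6345e-5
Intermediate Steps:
G(N, z) = N/(8*z) (G(N, z) = (2*N)/(z + 15*z) = (2*N)/((16*z)) = (2*N)*(1/(16*z)) = N/(8*z))
1/(61181 + G(84, 159)) = 1/(61181 + (1/8)*84/159) = 1/(61181 + (1/8)*84*(1/159)) = 1/(61181 + 7/106) = 1/(6485193/106) = 106/6485193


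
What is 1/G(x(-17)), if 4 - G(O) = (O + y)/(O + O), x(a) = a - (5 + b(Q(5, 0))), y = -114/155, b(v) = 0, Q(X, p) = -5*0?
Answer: 1705/5939 ≈ 0.28709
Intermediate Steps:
Q(X, p) = 0
y = -114/155 (y = -114*1/155 = -114/155 ≈ -0.73548)
x(a) = -5 + a (x(a) = a - (5 + 0) = a - 1*5 = a - 5 = -5 + a)
G(O) = 4 - (-114/155 + O)/(2*O) (G(O) = 4 - (O - 114/155)/(O + O) = 4 - (-114/155 + O)/(2*O))
1/G(x(-17)) = 1/((114 + 1085*(-5 - 17))/(310*(-5 - 17))) = 1/((1/310)*(114 + 1085*(-22))/(-22)) = 1/((1/310)*(-1/22)*(114 - 23870)) = 1/((1/310)*(-1/22)*(-23756)) = 1/(5939/1705) = 1705/5939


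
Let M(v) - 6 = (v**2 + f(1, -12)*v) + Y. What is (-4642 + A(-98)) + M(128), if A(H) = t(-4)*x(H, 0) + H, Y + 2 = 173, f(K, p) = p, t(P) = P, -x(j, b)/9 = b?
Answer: 10285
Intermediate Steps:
x(j, b) = -9*b
Y = 171 (Y = -2 + 173 = 171)
A(H) = H (A(H) = -(-36)*0 + H = -4*0 + H = 0 + H = H)
M(v) = 177 + v**2 - 12*v (M(v) = 6 + ((v**2 - 12*v) + 171) = 6 + (171 + v**2 - 12*v) = 177 + v**2 - 12*v)
(-4642 + A(-98)) + M(128) = (-4642 - 98) + (177 + 128**2 - 12*128) = -4740 + (177 + 16384 - 1536) = -4740 + 15025 = 10285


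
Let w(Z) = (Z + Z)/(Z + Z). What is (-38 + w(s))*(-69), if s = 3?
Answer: 2553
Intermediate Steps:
w(Z) = 1 (w(Z) = (2*Z)/((2*Z)) = (2*Z)*(1/(2*Z)) = 1)
(-38 + w(s))*(-69) = (-38 + 1)*(-69) = -37*(-69) = 2553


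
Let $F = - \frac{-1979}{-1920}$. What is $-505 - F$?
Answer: $- \frac{967621}{1920} \approx -503.97$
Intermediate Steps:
$F = - \frac{1979}{1920}$ ($F = - \frac{\left(-1979\right) \left(-1\right)}{1920} = \left(-1\right) \frac{1979}{1920} = - \frac{1979}{1920} \approx -1.0307$)
$-505 - F = -505 - - \frac{1979}{1920} = -505 + \frac{1979}{1920} = - \frac{967621}{1920}$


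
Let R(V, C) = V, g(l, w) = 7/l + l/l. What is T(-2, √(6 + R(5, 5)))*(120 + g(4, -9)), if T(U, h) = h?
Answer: 491*√11/4 ≈ 407.12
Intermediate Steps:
g(l, w) = 1 + 7/l (g(l, w) = 7/l + 1 = 1 + 7/l)
T(-2, √(6 + R(5, 5)))*(120 + g(4, -9)) = √(6 + 5)*(120 + (7 + 4)/4) = √11*(120 + (¼)*11) = √11*(120 + 11/4) = √11*(491/4) = 491*√11/4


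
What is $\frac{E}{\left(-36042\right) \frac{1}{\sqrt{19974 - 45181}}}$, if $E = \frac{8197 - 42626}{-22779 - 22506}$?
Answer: $- \frac{34429 i \sqrt{25207}}{1632161970} \approx - 0.0033491 i$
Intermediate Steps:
$E = \frac{34429}{45285}$ ($E = - \frac{34429}{-45285} = \left(-34429\right) \left(- \frac{1}{45285}\right) = \frac{34429}{45285} \approx 0.76027$)
$\frac{E}{\left(-36042\right) \frac{1}{\sqrt{19974 - 45181}}} = \frac{34429}{45285 \left(- \frac{36042}{\sqrt{19974 - 45181}}\right)} = \frac{34429}{45285 \left(- \frac{36042}{\sqrt{-25207}}\right)} = \frac{34429}{45285 \left(- \frac{36042}{i \sqrt{25207}}\right)} = \frac{34429}{45285 \left(- 36042 \left(- \frac{i \sqrt{25207}}{25207}\right)\right)} = \frac{34429}{45285 \frac{36042 i \sqrt{25207}}{25207}} = \frac{34429 \left(- \frac{i \sqrt{25207}}{36042}\right)}{45285} = - \frac{34429 i \sqrt{25207}}{1632161970}$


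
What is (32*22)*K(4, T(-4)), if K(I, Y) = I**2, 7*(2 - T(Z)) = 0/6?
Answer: 11264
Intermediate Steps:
T(Z) = 2 (T(Z) = 2 - 0/6 = 2 - 1/7*0 = 2 + 0 = 2)
(32*22)*K(4, T(-4)) = (32*22)*4**2 = 704*16 = 11264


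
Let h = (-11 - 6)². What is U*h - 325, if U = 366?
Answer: 105449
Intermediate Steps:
h = 289 (h = (-17)² = 289)
U*h - 325 = 366*289 - 325 = 105774 - 325 = 105449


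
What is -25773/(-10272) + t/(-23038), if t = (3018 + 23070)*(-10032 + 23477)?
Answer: -600390450191/39441056 ≈ -15222.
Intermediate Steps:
t = 350753160 (t = 26088*13445 = 350753160)
-25773/(-10272) + t/(-23038) = -25773/(-10272) + 350753160/(-23038) = -25773*(-1/10272) + 350753160*(-1/23038) = 8591/3424 - 175376580/11519 = -600390450191/39441056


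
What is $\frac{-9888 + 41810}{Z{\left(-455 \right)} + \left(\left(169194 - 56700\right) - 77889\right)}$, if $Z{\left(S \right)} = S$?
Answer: $\frac{15961}{17075} \approx 0.93476$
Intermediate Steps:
$\frac{-9888 + 41810}{Z{\left(-455 \right)} + \left(\left(169194 - 56700\right) - 77889\right)} = \frac{-9888 + 41810}{-455 + \left(\left(169194 - 56700\right) - 77889\right)} = \frac{31922}{-455 + \left(112494 - 77889\right)} = \frac{31922}{-455 + 34605} = \frac{31922}{34150} = 31922 \cdot \frac{1}{34150} = \frac{15961}{17075}$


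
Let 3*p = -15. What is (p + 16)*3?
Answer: 33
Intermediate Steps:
p = -5 (p = (⅓)*(-15) = -5)
(p + 16)*3 = (-5 + 16)*3 = 11*3 = 33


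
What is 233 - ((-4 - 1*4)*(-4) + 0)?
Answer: 201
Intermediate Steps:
233 - ((-4 - 1*4)*(-4) + 0) = 233 - ((-4 - 4)*(-4) + 0) = 233 - (-8*(-4) + 0) = 233 - (32 + 0) = 233 - 1*32 = 233 - 32 = 201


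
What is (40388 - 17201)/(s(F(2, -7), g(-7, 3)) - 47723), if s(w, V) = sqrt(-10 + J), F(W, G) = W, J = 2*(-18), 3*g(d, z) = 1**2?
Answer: -1106553201/2277484775 - 23187*I*sqrt(46)/2277484775 ≈ -0.48587 - 6.9051e-5*I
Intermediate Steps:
g(d, z) = 1/3 (g(d, z) = (1/3)*1**2 = (1/3)*1 = 1/3)
J = -36
s(w, V) = I*sqrt(46) (s(w, V) = sqrt(-10 - 36) = sqrt(-46) = I*sqrt(46))
(40388 - 17201)/(s(F(2, -7), g(-7, 3)) - 47723) = (40388 - 17201)/(I*sqrt(46) - 47723) = 23187/(-47723 + I*sqrt(46))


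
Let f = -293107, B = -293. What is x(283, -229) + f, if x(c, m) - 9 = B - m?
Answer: -293162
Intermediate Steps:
x(c, m) = -284 - m (x(c, m) = 9 + (-293 - m) = -284 - m)
x(283, -229) + f = (-284 - 1*(-229)) - 293107 = (-284 + 229) - 293107 = -55 - 293107 = -293162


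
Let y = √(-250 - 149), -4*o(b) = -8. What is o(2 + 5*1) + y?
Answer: 2 + I*√399 ≈ 2.0 + 19.975*I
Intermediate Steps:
o(b) = 2 (o(b) = -¼*(-8) = 2)
y = I*√399 (y = √(-399) = I*√399 ≈ 19.975*I)
o(2 + 5*1) + y = 2 + I*√399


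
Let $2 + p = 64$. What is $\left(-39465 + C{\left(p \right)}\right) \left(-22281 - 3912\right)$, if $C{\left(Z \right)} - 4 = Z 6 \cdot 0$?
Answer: $1033601973$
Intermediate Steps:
$p = 62$ ($p = -2 + 64 = 62$)
$C{\left(Z \right)} = 4$ ($C{\left(Z \right)} = 4 + Z 6 \cdot 0 = 4 + 6 Z 0 = 4 + 0 = 4$)
$\left(-39465 + C{\left(p \right)}\right) \left(-22281 - 3912\right) = \left(-39465 + 4\right) \left(-22281 - 3912\right) = \left(-39461\right) \left(-26193\right) = 1033601973$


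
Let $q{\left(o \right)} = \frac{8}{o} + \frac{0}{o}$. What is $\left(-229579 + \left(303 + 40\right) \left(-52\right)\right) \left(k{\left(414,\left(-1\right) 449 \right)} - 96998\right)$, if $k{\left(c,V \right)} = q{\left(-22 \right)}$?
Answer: $\frac{263987351530}{11} \approx 2.3999 \cdot 10^{10}$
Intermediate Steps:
$q{\left(o \right)} = \frac{8}{o}$ ($q{\left(o \right)} = \frac{8}{o} + 0 = \frac{8}{o}$)
$k{\left(c,V \right)} = - \frac{4}{11}$ ($k{\left(c,V \right)} = \frac{8}{-22} = 8 \left(- \frac{1}{22}\right) = - \frac{4}{11}$)
$\left(-229579 + \left(303 + 40\right) \left(-52\right)\right) \left(k{\left(414,\left(-1\right) 449 \right)} - 96998\right) = \left(-229579 + \left(303 + 40\right) \left(-52\right)\right) \left(- \frac{4}{11} - 96998\right) = \left(-229579 + 343 \left(-52\right)\right) \left(- \frac{1066982}{11}\right) = \left(-229579 - 17836\right) \left(- \frac{1066982}{11}\right) = \left(-247415\right) \left(- \frac{1066982}{11}\right) = \frac{263987351530}{11}$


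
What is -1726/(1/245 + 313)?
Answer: -211435/38343 ≈ -5.5143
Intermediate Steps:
-1726/(1/245 + 313) = -1726/76686/245 = -1726*245/76686 = -211435/38343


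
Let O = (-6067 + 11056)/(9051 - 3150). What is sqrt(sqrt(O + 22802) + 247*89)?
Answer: sqrt(85054183487 + 1967*sqrt(88226238499))/1967 ≈ 148.77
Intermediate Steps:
O = 1663/1967 (O = 4989/5901 = 4989*(1/5901) = 1663/1967 ≈ 0.84545)
sqrt(sqrt(O + 22802) + 247*89) = sqrt(sqrt(1663/1967 + 22802) + 247*89) = sqrt(sqrt(44853197/1967) + 21983) = sqrt(sqrt(88226238499)/1967 + 21983) = sqrt(21983 + sqrt(88226238499)/1967)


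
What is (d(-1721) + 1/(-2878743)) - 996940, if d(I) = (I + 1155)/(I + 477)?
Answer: -1785098162189593/1790578146 ≈ -9.9694e+5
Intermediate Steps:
d(I) = (1155 + I)/(477 + I)
(d(-1721) + 1/(-2878743)) - 996940 = ((1155 - 1721)/(477 - 1721) + 1/(-2878743)) - 996940 = (-566/(-1244) - 1/2878743) - 996940 = (-1/1244*(-566) - 1/2878743) - 996940 = (283/622 - 1/2878743) - 996940 = 814683647/1790578146 - 996940 = -1785098162189593/1790578146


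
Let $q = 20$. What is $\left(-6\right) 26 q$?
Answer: $-3120$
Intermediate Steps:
$\left(-6\right) 26 q = \left(-6\right) 26 \cdot 20 = \left(-156\right) 20 = -3120$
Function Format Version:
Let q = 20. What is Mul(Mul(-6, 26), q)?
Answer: -3120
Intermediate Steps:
Mul(Mul(-6, 26), q) = Mul(Mul(-6, 26), 20) = Mul(-156, 20) = -3120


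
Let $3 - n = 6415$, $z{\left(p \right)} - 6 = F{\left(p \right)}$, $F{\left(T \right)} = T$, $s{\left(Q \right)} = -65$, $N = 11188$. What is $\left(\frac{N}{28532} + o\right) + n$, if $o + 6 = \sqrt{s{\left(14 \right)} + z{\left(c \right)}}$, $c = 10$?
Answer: $- \frac{45776797}{7133} + 7 i \approx -6417.6 + 7.0 i$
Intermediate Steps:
$z{\left(p \right)} = 6 + p$
$o = -6 + 7 i$ ($o = -6 + \sqrt{-65 + \left(6 + 10\right)} = -6 + \sqrt{-65 + 16} = -6 + \sqrt{-49} = -6 + 7 i \approx -6.0 + 7.0 i$)
$n = -6412$ ($n = 3 - 6415 = -6412$)
$\left(\frac{N}{28532} + o\right) + n = \left(\frac{11188}{28532} - \left(6 - 7 i\right)\right) - 6412 = \left(11188 \cdot \frac{1}{28532} - \left(6 - 7 i\right)\right) - 6412 = \left(\frac{2797}{7133} - \left(6 - 7 i\right)\right) - 6412 = \left(- \frac{40001}{7133} + 7 i\right) - 6412 = - \frac{45776797}{7133} + 7 i$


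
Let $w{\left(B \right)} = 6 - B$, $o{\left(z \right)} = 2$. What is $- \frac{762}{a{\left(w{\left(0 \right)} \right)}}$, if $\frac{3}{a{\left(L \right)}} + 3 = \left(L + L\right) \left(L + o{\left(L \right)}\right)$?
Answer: $-23622$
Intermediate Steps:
$a{\left(L \right)} = \frac{3}{-3 + 2 L \left(2 + L\right)}$ ($a{\left(L \right)} = \frac{3}{-3 + \left(L + L\right) \left(L + 2\right)} = \frac{3}{-3 + 2 L \left(2 + L\right)}$)
$- \frac{762}{a{\left(w{\left(0 \right)} \right)}} = - \frac{762}{3 \frac{1}{-3 + 2 \left(6 - 0\right)^{2} + 4 \left(6 - 0\right)}} = - \frac{762}{3 \frac{1}{-3 + 2 \left(6 + 0\right)^{2} + 4 \left(6 + 0\right)}} = - \frac{762}{3 \frac{1}{-3 + 2 \cdot 6^{2} + 4 \cdot 6}} = - \frac{762}{3 \frac{1}{-3 + 2 \cdot 36 + 24}} = - \frac{762}{3 \frac{1}{-3 + 72 + 24}} = - \frac{762}{3 \cdot \frac{1}{93}} = - 762 \frac{1}{\frac{1}{31}} = \left(-762\right) 31 = -23622$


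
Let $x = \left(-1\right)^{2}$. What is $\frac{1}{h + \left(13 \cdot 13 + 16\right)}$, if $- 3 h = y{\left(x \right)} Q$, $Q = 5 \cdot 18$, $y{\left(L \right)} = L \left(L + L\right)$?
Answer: $\frac{1}{125} \approx 0.008$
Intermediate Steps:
$x = 1$
$y{\left(L \right)} = 2 L^{2}$ ($y{\left(L \right)} = L 2 L = 2 L^{2}$)
$Q = 90$
$h = -60$ ($h = - \frac{2 \cdot 1^{2} \cdot 90}{3} = - \frac{2 \cdot 1 \cdot 90}{3} = - \frac{2 \cdot 90}{3} = \left(- \frac{1}{3}\right) 180 = -60$)
$\frac{1}{h + \left(13 \cdot 13 + 16\right)} = \frac{1}{-60 + \left(13 \cdot 13 + 16\right)} = \frac{1}{-60 + \left(169 + 16\right)} = \frac{1}{-60 + 185} = \frac{1}{125}$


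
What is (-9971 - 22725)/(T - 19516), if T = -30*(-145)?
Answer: 16348/7583 ≈ 2.1559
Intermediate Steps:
T = 4350
(-9971 - 22725)/(T - 19516) = (-9971 - 22725)/(4350 - 19516) = -32696/(-15166) = -32696*(-1/15166) = 16348/7583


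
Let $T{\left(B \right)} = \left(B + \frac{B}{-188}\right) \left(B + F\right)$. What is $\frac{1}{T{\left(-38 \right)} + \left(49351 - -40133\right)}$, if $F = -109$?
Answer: $\frac{94}{8933787} \approx 1.0522 \cdot 10^{-5}$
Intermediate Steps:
$T{\left(B \right)} = \frac{187 B \left(-109 + B\right)}{188}$ ($T{\left(B \right)} = \left(B + \frac{B}{-188}\right) \left(B - 109\right) = \left(B + B \left(- \frac{1}{188}\right)\right) \left(-109 + B\right) = \left(B - \frac{B}{188}\right) \left(-109 + B\right) = \frac{187 B}{188} \left(-109 + B\right) = \frac{187 B \left(-109 + B\right)}{188}$)
$\frac{1}{T{\left(-38 \right)} + \left(49351 - -40133\right)} = \frac{1}{\frac{187}{188} \left(-38\right) \left(-109 - 38\right) + \left(49351 - -40133\right)} = \frac{1}{\frac{187}{188} \left(-38\right) \left(-147\right) + \left(49351 + 40133\right)} = \frac{1}{\frac{522291}{94} + 89484} = \frac{1}{\frac{8933787}{94}} = \frac{94}{8933787}$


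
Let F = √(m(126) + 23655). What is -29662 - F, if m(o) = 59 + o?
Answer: -29662 - 4*√1490 ≈ -29816.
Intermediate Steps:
F = 4*√1490 (F = √((59 + 126) + 23655) = √(185 + 23655) = √23840 = 4*√1490 ≈ 154.40)
-29662 - F = -29662 - 4*√1490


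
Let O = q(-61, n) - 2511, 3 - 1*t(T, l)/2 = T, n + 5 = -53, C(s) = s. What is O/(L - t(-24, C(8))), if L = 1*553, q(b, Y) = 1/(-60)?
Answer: -150661/29940 ≈ -5.0321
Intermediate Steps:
n = -58 (n = -5 - 53 = -58)
q(b, Y) = -1/60
t(T, l) = 6 - 2*T
L = 553
O = -150661/60 (O = -1/60 - 2511 = -150661/60 ≈ -2511.0)
O/(L - t(-24, C(8))) = -150661/(60*(553 - (6 - 2*(-24)))) = -150661/(60*(553 - (6 + 48))) = -150661/(60*(553 - 1*54)) = -150661/(60*(553 - 54)) = -150661/60/499 = -150661/60*1/499 = -150661/29940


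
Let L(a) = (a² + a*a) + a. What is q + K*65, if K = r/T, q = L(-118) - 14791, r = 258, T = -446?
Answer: 2877012/223 ≈ 12901.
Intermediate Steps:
L(a) = a + 2*a² (L(a) = (a² + a²) + a = 2*a² + a = a + 2*a²)
q = 12939 (q = -118*(1 + 2*(-118)) - 14791 = -118*(1 - 236) - 14791 = -118*(-235) - 14791 = 27730 - 14791 = 12939)
K = -129/223 (K = 258/(-446) = 258*(-1/446) = -129/223 ≈ -0.57847)
q + K*65 = 12939 - 129/223*65 = 12939 - 8385/223 = 2877012/223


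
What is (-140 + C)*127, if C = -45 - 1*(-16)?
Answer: -21463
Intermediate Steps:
C = -29 (C = -45 + 16 = -29)
(-140 + C)*127 = (-140 - 29)*127 = -169*127 = -21463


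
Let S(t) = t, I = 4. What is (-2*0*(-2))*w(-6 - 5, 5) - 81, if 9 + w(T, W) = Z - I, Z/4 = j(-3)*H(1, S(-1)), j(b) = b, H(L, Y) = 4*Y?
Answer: -81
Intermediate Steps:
Z = 48 (Z = 4*(-12*(-1)) = 4*(-3*(-4)) = 4*12 = 48)
w(T, W) = 35 (w(T, W) = -9 + (48 - 1*4) = -9 + (48 - 4) = -9 + 44 = 35)
(-2*0*(-2))*w(-6 - 5, 5) - 81 = (-2*0*(-2))*35 - 81 = (0*(-2))*35 - 81 = 0*35 - 81 = 0 - 81 = -81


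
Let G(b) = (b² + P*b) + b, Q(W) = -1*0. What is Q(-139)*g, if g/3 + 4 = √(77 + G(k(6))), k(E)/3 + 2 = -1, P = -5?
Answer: 0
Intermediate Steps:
k(E) = -9 (k(E) = -6 + 3*(-1) = -6 - 3 = -9)
Q(W) = 0
G(b) = b² - 4*b (G(b) = (b² - 5*b) + b = b² - 4*b)
g = -12 + 3*√194 (g = -12 + 3*√(77 - 9*(-4 - 9)) = -12 + 3*√(77 - 9*(-13)) = -12 + 3*√(77 + 117) = -12 + 3*√194 ≈ 29.785)
Q(-139)*g = 0*(-12 + 3*√194) = 0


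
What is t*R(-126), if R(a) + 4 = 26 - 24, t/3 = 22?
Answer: -132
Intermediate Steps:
t = 66 (t = 3*22 = 66)
R(a) = -2 (R(a) = -4 + (26 - 24) = -4 + 2 = -2)
t*R(-126) = 66*(-2) = -132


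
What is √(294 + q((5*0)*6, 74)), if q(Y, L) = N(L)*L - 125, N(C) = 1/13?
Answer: √29523/13 ≈ 13.217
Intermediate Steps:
N(C) = 1/13
q(Y, L) = -125 + L/13 (q(Y, L) = L/13 - 125 = -125 + L/13)
√(294 + q((5*0)*6, 74)) = √(294 + (-125 + (1/13)*74)) = √(294 + (-125 + 74/13)) = √(294 - 1551/13) = √(2271/13) = √29523/13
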